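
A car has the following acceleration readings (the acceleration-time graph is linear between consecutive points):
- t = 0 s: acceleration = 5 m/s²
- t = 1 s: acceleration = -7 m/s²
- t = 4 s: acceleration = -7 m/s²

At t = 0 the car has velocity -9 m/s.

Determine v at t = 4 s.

-31 m/s

Δv equals the area under the a-t graph; then v = v₀ + Δv.
0–1 s: ½(5 + -7)(1) = -1 m/s
1–4 s: -7 × 3 = -21 m/s
Δv = -22 m/s, so v(4) = -9 + (-22) = -31 m/s.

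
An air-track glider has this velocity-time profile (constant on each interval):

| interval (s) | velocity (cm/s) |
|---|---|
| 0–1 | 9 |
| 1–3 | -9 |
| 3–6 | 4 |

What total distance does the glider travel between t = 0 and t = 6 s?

Total distance travelled is ∫|v| dt — sum the magnitudes of each area piece.
0–1 s: |9| × 1 = 9 cm
1–3 s: |-9| × 2 = 18 cm
3–6 s: |4| × 3 = 12 cm
Total distance = 39 cm

39 cm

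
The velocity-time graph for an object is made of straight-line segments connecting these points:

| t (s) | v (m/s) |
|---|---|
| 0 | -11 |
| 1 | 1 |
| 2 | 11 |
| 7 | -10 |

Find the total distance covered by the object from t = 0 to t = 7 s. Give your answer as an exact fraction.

1047/28 m

Total distance travelled is ∫|v| dt — sum the magnitudes of each area piece.
0–1 s: v = 0 at t = 11/12 s; triangle areas 121/24 + 1/24 = 61/12 m
1–2 s: |½(1 + 11)(1)| = 6 m
2–7 s: v = 0 at t = 97/21 s; triangle areas 605/42 + 250/21 = 1105/42 m
Total distance = 1047/28 m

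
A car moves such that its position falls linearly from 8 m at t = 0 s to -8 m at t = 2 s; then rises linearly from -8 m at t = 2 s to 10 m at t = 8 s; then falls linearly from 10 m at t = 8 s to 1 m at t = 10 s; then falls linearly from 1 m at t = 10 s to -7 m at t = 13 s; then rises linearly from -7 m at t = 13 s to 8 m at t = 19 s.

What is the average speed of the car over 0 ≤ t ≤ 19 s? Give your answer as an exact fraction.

66/19 m/s

Average speed = (total path length)/(elapsed time); on a piecewise-linear x-t graph the path length is Σ|Δx|.
0–2 s: |Δx| = |-8 − 8| = 16 m
2–8 s: |Δx| = |10 − -8| = 18 m
8–10 s: |Δx| = |1 − 10| = 9 m
10–13 s: |Δx| = |-7 − 1| = 8 m
13–19 s: |Δx| = |8 − -7| = 15 m
Total path = 66 m; average speed = 66/19 = 66/19 m/s.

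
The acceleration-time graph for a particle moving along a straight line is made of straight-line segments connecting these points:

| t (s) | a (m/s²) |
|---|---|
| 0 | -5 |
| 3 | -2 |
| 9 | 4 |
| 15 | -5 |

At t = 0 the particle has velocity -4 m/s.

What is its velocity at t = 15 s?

-11.5 m/s

Δv equals the area under the a-t graph; then v = v₀ + Δv.
0–3 s: ½(-5 + -2)(3) = -10.5 m/s
3–9 s: ½(-2 + 4)(6) = 6 m/s
9–15 s: ½(4 + -5)(6) = -3 m/s
Δv = -7.5 m/s, so v(15) = -4 + (-7.5) = -11.5 m/s.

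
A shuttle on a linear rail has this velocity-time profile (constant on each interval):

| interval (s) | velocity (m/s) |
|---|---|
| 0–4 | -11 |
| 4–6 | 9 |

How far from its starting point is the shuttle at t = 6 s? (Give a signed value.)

Displacement is the signed area under the v-t curve.
0–4 s: -11 × 4 = -44 m
4–6 s: 9 × 2 = 18 m
Net displacement = -26 m

-26 m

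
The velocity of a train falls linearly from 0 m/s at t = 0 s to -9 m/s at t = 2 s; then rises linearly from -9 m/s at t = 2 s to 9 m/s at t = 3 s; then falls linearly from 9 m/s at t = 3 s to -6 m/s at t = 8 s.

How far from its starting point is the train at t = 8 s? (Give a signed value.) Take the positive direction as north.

-1.5 m

Net displacement equals the area under the velocity-time graph (areas below the axis count negative).
0–2 s: ½(0 + -9)(2) = -9 m
2–3 s: ½(-9 + 9)(1) = 0 m
3–8 s: ½(9 + -6)(5) = 7.5 m
Net displacement = -1.5 m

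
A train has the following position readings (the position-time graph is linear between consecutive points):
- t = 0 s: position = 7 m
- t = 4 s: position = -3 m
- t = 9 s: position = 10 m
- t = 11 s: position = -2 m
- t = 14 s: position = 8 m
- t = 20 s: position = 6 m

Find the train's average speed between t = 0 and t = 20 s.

2.35 m/s

Average speed = (total path length)/(elapsed time); on a piecewise-linear x-t graph the path length is Σ|Δx|.
0–4 s: |Δx| = |-3 − 7| = 10 m
4–9 s: |Δx| = |10 − -3| = 13 m
9–11 s: |Δx| = |-2 − 10| = 12 m
11–14 s: |Δx| = |8 − -2| = 10 m
14–20 s: |Δx| = |6 − 8| = 2 m
Total path = 47 m; average speed = 47/20 = 2.35 m/s.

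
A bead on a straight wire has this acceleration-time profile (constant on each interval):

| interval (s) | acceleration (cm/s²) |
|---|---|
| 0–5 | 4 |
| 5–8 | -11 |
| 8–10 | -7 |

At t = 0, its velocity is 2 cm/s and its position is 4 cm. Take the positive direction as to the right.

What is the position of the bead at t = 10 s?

44.5 cm

On each constant-a segment, Δv = aΔt and Δx = v₀Δt + ½aΔt²; chain segment to segment.
0–5 s: v starts 2 cm/s; Δx = 2·5 + ½·4·5² = 60 cm; v ends 22 cm/s.
5–8 s: v starts 22 cm/s; Δx = 22·3 + ½·-11·3² = 16.5 cm; v ends -11 cm/s.
8–10 s: v starts -11 cm/s; Δx = -11·2 + ½·-7·2² = -36 cm; v ends -25 cm/s.
x(10) = 4 + Σ Δx = 44.5 cm.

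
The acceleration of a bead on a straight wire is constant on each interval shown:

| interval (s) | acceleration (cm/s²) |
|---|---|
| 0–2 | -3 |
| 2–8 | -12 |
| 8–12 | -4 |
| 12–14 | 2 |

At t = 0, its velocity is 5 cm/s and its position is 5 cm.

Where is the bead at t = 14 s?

-711 cm

On each constant-a segment, Δv = aΔt and Δx = v₀Δt + ½aΔt²; chain segment to segment.
0–2 s: v starts 5 cm/s; Δx = 5·2 + ½·-3·2² = 4 cm; v ends -1 cm/s.
2–8 s: v starts -1 cm/s; Δx = -1·6 + ½·-12·6² = -222 cm; v ends -73 cm/s.
8–12 s: v starts -73 cm/s; Δx = -73·4 + ½·-4·4² = -324 cm; v ends -89 cm/s.
12–14 s: v starts -89 cm/s; Δx = -89·2 + ½·2·2² = -174 cm; v ends -85 cm/s.
x(14) = 5 + Σ Δx = -711 cm.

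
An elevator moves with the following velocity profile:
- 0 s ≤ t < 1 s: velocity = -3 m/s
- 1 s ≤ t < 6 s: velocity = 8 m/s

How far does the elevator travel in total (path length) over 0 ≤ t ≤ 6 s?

43 m

Distance (not displacement) is the total path length: add the absolute areas under v-t.
0–1 s: |-3| × 1 = 3 m
1–6 s: |8| × 5 = 40 m
Total distance = 43 m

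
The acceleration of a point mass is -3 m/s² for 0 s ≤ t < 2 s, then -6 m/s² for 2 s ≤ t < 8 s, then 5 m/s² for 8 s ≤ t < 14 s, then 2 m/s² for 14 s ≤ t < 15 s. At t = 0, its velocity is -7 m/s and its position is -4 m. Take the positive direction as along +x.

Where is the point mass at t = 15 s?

-432 m

On each constant-a segment, Δv = aΔt and Δx = v₀Δt + ½aΔt²; chain segment to segment.
0–2 s: v starts -7 m/s; Δx = -7·2 + ½·-3·2² = -20 m; v ends -13 m/s.
2–8 s: v starts -13 m/s; Δx = -13·6 + ½·-6·6² = -186 m; v ends -49 m/s.
8–14 s: v starts -49 m/s; Δx = -49·6 + ½·5·6² = -204 m; v ends -19 m/s.
14–15 s: v starts -19 m/s; Δx = -19·1 + ½·2·1² = -18 m; v ends -17 m/s.
x(15) = -4 + Σ Δx = -432 m.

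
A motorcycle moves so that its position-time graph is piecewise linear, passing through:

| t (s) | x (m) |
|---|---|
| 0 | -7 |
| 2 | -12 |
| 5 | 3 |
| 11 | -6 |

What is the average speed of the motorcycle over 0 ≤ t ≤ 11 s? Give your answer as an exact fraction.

Average speed = (total path length)/(elapsed time); on a piecewise-linear x-t graph the path length is Σ|Δx|.
0–2 s: |Δx| = |-12 − -7| = 5 m
2–5 s: |Δx| = |3 − -12| = 15 m
5–11 s: |Δx| = |-6 − 3| = 9 m
Total path = 29 m; average speed = 29/11 = 29/11 m/s.

29/11 m/s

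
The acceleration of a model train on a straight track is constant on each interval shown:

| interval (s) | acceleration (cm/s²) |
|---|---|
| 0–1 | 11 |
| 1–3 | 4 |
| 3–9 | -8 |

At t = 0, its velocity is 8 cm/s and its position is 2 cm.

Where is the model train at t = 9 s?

79.5 cm

On each constant-a segment, Δv = aΔt and Δx = v₀Δt + ½aΔt²; chain segment to segment.
0–1 s: v starts 8 cm/s; Δx = 8·1 + ½·11·1² = 13.5 cm; v ends 19 cm/s.
1–3 s: v starts 19 cm/s; Δx = 19·2 + ½·4·2² = 46 cm; v ends 27 cm/s.
3–9 s: v starts 27 cm/s; Δx = 27·6 + ½·-8·6² = 18 cm; v ends -21 cm/s.
x(9) = 2 + Σ Δx = 79.5 cm.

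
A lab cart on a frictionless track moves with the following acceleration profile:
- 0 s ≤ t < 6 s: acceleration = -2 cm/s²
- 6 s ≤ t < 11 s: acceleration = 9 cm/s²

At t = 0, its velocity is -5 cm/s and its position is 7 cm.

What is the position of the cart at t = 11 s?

-31.5 cm

On each constant-a segment, Δv = aΔt and Δx = v₀Δt + ½aΔt²; chain segment to segment.
0–6 s: v starts -5 cm/s; Δx = -5·6 + ½·-2·6² = -66 cm; v ends -17 cm/s.
6–11 s: v starts -17 cm/s; Δx = -17·5 + ½·9·5² = 27.5 cm; v ends 28 cm/s.
x(11) = 7 + Σ Δx = -31.5 cm.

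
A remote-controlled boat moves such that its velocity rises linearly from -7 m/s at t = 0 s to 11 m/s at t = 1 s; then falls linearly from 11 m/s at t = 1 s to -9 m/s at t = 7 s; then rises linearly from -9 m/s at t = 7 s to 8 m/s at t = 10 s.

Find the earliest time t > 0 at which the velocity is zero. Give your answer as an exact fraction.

v changes sign on 0–1 s (from -7 to 11); the graph is linear there, so v = 0 at t = 0 + (7)·(1 − 0)/(11 − -7) = 7/18 s.

t = 7/18 s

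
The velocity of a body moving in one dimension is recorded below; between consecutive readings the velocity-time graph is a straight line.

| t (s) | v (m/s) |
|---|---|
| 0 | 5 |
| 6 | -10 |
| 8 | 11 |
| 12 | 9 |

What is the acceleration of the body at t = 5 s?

Acceleration is the slope of the v-t graph on 0–6 s: (-10 − 5)/(6 − 0) = -2.5 m/s².

-2.5 m/s²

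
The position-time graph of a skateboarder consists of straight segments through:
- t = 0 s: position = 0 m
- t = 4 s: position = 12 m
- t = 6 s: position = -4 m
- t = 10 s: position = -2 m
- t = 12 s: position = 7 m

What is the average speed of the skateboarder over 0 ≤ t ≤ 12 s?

Average speed = (total path length)/(elapsed time); on a piecewise-linear x-t graph the path length is Σ|Δx|.
0–4 s: |Δx| = |12 − 0| = 12 m
4–6 s: |Δx| = |-4 − 12| = 16 m
6–10 s: |Δx| = |-2 − -4| = 2 m
10–12 s: |Δx| = |7 − -2| = 9 m
Total path = 39 m; average speed = 39/12 = 3.25 m/s.

3.25 m/s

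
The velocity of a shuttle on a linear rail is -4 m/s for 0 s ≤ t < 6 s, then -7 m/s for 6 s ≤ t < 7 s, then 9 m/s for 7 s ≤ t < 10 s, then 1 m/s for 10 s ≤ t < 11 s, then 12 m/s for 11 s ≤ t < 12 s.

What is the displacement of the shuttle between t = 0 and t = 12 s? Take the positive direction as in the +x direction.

9 m

Net displacement equals the area under the velocity-time graph (areas below the axis count negative).
0–6 s: -4 × 6 = -24 m
6–7 s: -7 × 1 = -7 m
7–10 s: 9 × 3 = 27 m
10–11 s: 1 × 1 = 1 m
11–12 s: 12 × 1 = 12 m
Net displacement = 9 m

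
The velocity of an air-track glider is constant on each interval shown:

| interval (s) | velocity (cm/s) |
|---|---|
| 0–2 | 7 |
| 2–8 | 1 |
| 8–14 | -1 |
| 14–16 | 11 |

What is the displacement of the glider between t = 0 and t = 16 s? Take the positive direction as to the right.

36 cm

Net displacement equals the area under the velocity-time graph (areas below the axis count negative).
0–2 s: 7 × 2 = 14 cm
2–8 s: 1 × 6 = 6 cm
8–14 s: -1 × 6 = -6 cm
14–16 s: 11 × 2 = 22 cm
Net displacement = 36 cm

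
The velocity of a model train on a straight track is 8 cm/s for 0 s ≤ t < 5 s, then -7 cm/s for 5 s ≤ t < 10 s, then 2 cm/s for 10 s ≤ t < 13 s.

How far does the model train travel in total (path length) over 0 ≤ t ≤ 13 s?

81 cm

Distance (not displacement) is the total path length: add the absolute areas under v-t.
0–5 s: |8| × 5 = 40 cm
5–10 s: |-7| × 5 = 35 cm
10–13 s: |2| × 3 = 6 cm
Total distance = 81 cm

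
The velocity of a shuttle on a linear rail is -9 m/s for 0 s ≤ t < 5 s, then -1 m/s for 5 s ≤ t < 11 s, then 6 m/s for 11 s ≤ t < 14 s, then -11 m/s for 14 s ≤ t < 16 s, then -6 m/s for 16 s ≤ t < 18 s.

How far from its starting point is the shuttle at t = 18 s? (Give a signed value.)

-67 m

Displacement is the signed area under the v-t curve.
0–5 s: -9 × 5 = -45 m
5–11 s: -1 × 6 = -6 m
11–14 s: 6 × 3 = 18 m
14–16 s: -11 × 2 = -22 m
16–18 s: -6 × 2 = -12 m
Net displacement = -67 m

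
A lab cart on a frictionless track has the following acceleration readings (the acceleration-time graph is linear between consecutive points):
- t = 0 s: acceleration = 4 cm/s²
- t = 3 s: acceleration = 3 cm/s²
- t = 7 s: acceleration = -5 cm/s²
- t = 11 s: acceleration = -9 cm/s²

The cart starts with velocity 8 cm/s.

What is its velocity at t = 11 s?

Δv equals the area under the a-t graph; then v = v₀ + Δv.
0–3 s: ½(4 + 3)(3) = 10.5 cm/s
3–7 s: ½(3 + -5)(4) = -4 cm/s
7–11 s: ½(-5 + -9)(4) = -28 cm/s
Δv = -21.5 cm/s, so v(11) = 8 + (-21.5) = -13.5 cm/s.

-13.5 cm/s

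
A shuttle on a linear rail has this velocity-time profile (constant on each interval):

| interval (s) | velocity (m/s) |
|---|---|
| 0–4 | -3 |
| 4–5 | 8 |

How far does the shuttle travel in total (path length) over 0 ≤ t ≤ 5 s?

20 m

Total distance travelled is ∫|v| dt — sum the magnitudes of each area piece.
0–4 s: |-3| × 4 = 12 m
4–5 s: |8| × 1 = 8 m
Total distance = 20 m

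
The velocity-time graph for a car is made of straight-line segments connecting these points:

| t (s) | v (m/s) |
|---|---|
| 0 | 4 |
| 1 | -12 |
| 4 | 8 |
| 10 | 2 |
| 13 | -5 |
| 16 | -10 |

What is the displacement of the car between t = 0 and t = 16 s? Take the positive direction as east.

Net displacement equals the area under the velocity-time graph (areas below the axis count negative).
0–1 s: ½(4 + -12)(1) = -4 m
1–4 s: ½(-12 + 8)(3) = -6 m
4–10 s: ½(8 + 2)(6) = 30 m
10–13 s: ½(2 + -5)(3) = -4.5 m
13–16 s: ½(-5 + -10)(3) = -22.5 m
Net displacement = -7 m

-7 m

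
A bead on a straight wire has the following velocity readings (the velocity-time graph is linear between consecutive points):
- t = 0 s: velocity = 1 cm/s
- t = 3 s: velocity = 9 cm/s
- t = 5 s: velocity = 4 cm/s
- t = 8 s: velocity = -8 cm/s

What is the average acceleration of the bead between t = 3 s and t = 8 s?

-3.4 cm/s²

Average acceleration = Δv/Δt = (-8 − 9)/(8 − 3) = -3.4 cm/s².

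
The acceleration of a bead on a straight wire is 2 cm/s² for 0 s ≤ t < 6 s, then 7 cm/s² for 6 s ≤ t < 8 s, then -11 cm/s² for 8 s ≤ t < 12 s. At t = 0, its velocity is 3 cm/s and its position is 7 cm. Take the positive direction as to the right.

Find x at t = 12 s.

On each constant-a segment, Δv = aΔt and Δx = v₀Δt + ½aΔt²; chain segment to segment.
0–6 s: v starts 3 cm/s; Δx = 3·6 + ½·2·6² = 54 cm; v ends 15 cm/s.
6–8 s: v starts 15 cm/s; Δx = 15·2 + ½·7·2² = 44 cm; v ends 29 cm/s.
8–12 s: v starts 29 cm/s; Δx = 29·4 + ½·-11·4² = 28 cm; v ends -15 cm/s.
x(12) = 7 + Σ Δx = 133 cm.

133 cm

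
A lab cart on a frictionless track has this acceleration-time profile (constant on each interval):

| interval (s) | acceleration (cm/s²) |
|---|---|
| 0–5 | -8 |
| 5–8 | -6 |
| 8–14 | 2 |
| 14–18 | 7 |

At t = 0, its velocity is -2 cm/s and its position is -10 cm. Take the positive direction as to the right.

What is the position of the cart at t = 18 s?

-733 cm

On each constant-a segment, Δv = aΔt and Δx = v₀Δt + ½aΔt²; chain segment to segment.
0–5 s: v starts -2 cm/s; Δx = -2·5 + ½·-8·5² = -110 cm; v ends -42 cm/s.
5–8 s: v starts -42 cm/s; Δx = -42·3 + ½·-6·3² = -153 cm; v ends -60 cm/s.
8–14 s: v starts -60 cm/s; Δx = -60·6 + ½·2·6² = -324 cm; v ends -48 cm/s.
14–18 s: v starts -48 cm/s; Δx = -48·4 + ½·7·4² = -136 cm; v ends -20 cm/s.
x(18) = -10 + Σ Δx = -733 cm.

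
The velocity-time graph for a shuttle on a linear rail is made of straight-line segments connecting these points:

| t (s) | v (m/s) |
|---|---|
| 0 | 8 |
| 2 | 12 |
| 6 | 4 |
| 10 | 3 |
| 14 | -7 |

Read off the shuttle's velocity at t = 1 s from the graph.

10 m/s

On 0–2 s the graph is linear from 8 to 12 m/s: v(1) = 8 + (12 − 8)·(1 − 0)/(2 − 0) = 10 m/s.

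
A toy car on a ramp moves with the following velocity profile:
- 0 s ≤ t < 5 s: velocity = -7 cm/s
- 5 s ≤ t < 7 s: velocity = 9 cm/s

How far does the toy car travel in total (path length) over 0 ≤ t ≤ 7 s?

53 cm

Distance (not displacement) is the total path length: add the absolute areas under v-t.
0–5 s: |-7| × 5 = 35 cm
5–7 s: |9| × 2 = 18 cm
Total distance = 53 cm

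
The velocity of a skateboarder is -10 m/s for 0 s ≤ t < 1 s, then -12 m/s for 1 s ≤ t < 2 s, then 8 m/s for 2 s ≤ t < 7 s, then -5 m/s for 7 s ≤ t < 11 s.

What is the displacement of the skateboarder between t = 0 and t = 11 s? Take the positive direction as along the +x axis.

-2 m

Net displacement equals the area under the velocity-time graph (areas below the axis count negative).
0–1 s: -10 × 1 = -10 m
1–2 s: -12 × 1 = -12 m
2–7 s: 8 × 5 = 40 m
7–11 s: -5 × 4 = -20 m
Net displacement = -2 m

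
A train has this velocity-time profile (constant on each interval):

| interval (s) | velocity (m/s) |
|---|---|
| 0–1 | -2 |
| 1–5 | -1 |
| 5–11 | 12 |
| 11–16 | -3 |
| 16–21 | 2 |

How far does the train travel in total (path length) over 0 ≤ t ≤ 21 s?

103 m

Distance (not displacement) is the total path length: add the absolute areas under v-t.
0–1 s: |-2| × 1 = 2 m
1–5 s: |-1| × 4 = 4 m
5–11 s: |12| × 6 = 72 m
11–16 s: |-3| × 5 = 15 m
16–21 s: |2| × 5 = 10 m
Total distance = 103 m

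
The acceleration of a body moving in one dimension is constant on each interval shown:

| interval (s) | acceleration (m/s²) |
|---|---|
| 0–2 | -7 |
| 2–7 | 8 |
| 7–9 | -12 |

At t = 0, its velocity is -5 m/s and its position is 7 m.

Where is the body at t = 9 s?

6 m

On each constant-a segment, Δv = aΔt and Δx = v₀Δt + ½aΔt²; chain segment to segment.
0–2 s: v starts -5 m/s; Δx = -5·2 + ½·-7·2² = -24 m; v ends -19 m/s.
2–7 s: v starts -19 m/s; Δx = -19·5 + ½·8·5² = 5 m; v ends 21 m/s.
7–9 s: v starts 21 m/s; Δx = 21·2 + ½·-12·2² = 18 m; v ends -3 m/s.
x(9) = 7 + Σ Δx = 6 m.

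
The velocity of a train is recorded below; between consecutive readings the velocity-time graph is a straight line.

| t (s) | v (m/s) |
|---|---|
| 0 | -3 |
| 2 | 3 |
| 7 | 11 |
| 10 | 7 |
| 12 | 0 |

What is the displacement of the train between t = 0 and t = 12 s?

Displacement is the signed area under the v-t curve.
0–2 s: ½(-3 + 3)(2) = 0 m
2–7 s: ½(3 + 11)(5) = 35 m
7–10 s: ½(11 + 7)(3) = 27 m
10–12 s: ½(7 + 0)(2) = 7 m
Net displacement = 69 m

69 m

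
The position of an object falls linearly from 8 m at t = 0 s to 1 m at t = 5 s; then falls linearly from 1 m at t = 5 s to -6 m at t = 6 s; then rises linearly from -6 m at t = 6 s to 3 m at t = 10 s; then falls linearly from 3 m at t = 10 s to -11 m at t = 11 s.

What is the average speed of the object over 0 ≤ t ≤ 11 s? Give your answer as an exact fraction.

37/11 m/s

Average speed = (total path length)/(elapsed time); on a piecewise-linear x-t graph the path length is Σ|Δx|.
0–5 s: |Δx| = |1 − 8| = 7 m
5–6 s: |Δx| = |-6 − 1| = 7 m
6–10 s: |Δx| = |3 − -6| = 9 m
10–11 s: |Δx| = |-11 − 3| = 14 m
Total path = 37 m; average speed = 37/11 = 37/11 m/s.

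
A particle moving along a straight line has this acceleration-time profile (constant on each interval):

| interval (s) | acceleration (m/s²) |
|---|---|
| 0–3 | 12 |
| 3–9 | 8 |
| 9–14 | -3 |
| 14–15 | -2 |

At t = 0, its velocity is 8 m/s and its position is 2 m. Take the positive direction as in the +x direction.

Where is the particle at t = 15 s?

On each constant-a segment, Δv = aΔt and Δx = v₀Δt + ½aΔt²; chain segment to segment.
0–3 s: v starts 8 m/s; Δx = 8·3 + ½·12·3² = 78 m; v ends 44 m/s.
3–9 s: v starts 44 m/s; Δx = 44·6 + ½·8·6² = 408 m; v ends 92 m/s.
9–14 s: v starts 92 m/s; Δx = 92·5 + ½·-3·5² = 422.5 m; v ends 77 m/s.
14–15 s: v starts 77 m/s; Δx = 77·1 + ½·-2·1² = 76 m; v ends 75 m/s.
x(15) = 2 + Σ Δx = 986.5 m.

986.5 m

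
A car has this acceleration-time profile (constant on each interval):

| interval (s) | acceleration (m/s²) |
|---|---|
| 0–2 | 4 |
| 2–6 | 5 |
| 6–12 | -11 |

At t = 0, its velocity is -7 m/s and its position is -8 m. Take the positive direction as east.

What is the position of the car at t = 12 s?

On each constant-a segment, Δv = aΔt and Δx = v₀Δt + ½aΔt²; chain segment to segment.
0–2 s: v starts -7 m/s; Δx = -7·2 + ½·4·2² = -6 m; v ends 1 m/s.
2–6 s: v starts 1 m/s; Δx = 1·4 + ½·5·4² = 44 m; v ends 21 m/s.
6–12 s: v starts 21 m/s; Δx = 21·6 + ½·-11·6² = -72 m; v ends -45 m/s.
x(12) = -8 + Σ Δx = -42 m.

-42 m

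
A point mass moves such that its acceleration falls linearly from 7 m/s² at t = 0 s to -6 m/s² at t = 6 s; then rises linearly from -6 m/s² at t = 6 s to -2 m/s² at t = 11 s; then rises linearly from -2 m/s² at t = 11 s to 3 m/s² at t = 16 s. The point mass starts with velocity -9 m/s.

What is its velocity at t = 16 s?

-23.5 m/s

Δv equals the area under the a-t graph; then v = v₀ + Δv.
0–6 s: ½(7 + -6)(6) = 3 m/s
6–11 s: ½(-6 + -2)(5) = -20 m/s
11–16 s: ½(-2 + 3)(5) = 2.5 m/s
Δv = -14.5 m/s, so v(16) = -9 + (-14.5) = -23.5 m/s.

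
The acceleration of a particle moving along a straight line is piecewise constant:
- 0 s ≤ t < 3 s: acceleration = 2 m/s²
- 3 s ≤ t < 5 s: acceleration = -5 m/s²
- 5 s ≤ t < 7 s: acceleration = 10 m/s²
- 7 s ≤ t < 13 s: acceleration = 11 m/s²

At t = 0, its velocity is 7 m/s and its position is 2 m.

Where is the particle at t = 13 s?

410 m

On each constant-a segment, Δv = aΔt and Δx = v₀Δt + ½aΔt²; chain segment to segment.
0–3 s: v starts 7 m/s; Δx = 7·3 + ½·2·3² = 30 m; v ends 13 m/s.
3–5 s: v starts 13 m/s; Δx = 13·2 + ½·-5·2² = 16 m; v ends 3 m/s.
5–7 s: v starts 3 m/s; Δx = 3·2 + ½·10·2² = 26 m; v ends 23 m/s.
7–13 s: v starts 23 m/s; Δx = 23·6 + ½·11·6² = 336 m; v ends 89 m/s.
x(13) = 2 + Σ Δx = 410 m.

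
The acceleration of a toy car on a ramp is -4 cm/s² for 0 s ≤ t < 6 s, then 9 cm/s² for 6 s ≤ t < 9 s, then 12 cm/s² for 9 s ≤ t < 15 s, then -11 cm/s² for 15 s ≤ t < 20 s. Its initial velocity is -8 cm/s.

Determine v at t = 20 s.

12 cm/s

Δv equals the area under the a-t graph; then v = v₀ + Δv.
0–6 s: -4 × 6 = -24 cm/s
6–9 s: 9 × 3 = 27 cm/s
9–15 s: 12 × 6 = 72 cm/s
15–20 s: -11 × 5 = -55 cm/s
Δv = 20 cm/s, so v(20) = -8 + (20) = 12 cm/s.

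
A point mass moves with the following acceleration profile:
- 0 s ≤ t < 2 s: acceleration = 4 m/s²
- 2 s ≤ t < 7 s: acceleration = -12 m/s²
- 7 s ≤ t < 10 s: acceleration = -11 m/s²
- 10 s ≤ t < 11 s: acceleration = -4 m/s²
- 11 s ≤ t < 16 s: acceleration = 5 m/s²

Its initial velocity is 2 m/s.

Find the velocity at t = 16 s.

-62 m/s

Δv equals the area under the a-t graph; then v = v₀ + Δv.
0–2 s: 4 × 2 = 8 m/s
2–7 s: -12 × 5 = -60 m/s
7–10 s: -11 × 3 = -33 m/s
10–11 s: -4 × 1 = -4 m/s
11–16 s: 5 × 5 = 25 m/s
Δv = -64 m/s, so v(16) = 2 + (-64) = -62 m/s.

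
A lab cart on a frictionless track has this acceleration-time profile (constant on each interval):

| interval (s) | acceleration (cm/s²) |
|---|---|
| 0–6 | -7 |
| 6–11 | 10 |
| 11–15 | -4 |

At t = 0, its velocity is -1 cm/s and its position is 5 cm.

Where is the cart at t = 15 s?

On each constant-a segment, Δv = aΔt and Δx = v₀Δt + ½aΔt²; chain segment to segment.
0–6 s: v starts -1 cm/s; Δx = -1·6 + ½·-7·6² = -132 cm; v ends -43 cm/s.
6–11 s: v starts -43 cm/s; Δx = -43·5 + ½·10·5² = -90 cm; v ends 7 cm/s.
11–15 s: v starts 7 cm/s; Δx = 7·4 + ½·-4·4² = -4 cm; v ends -9 cm/s.
x(15) = 5 + Σ Δx = -221 cm.

-221 cm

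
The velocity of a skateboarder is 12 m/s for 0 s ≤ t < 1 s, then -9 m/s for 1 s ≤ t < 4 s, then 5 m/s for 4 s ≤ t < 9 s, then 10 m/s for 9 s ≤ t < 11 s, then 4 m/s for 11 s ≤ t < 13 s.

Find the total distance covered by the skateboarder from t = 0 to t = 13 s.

Distance (not displacement) is the total path length: add the absolute areas under v-t.
0–1 s: |12| × 1 = 12 m
1–4 s: |-9| × 3 = 27 m
4–9 s: |5| × 5 = 25 m
9–11 s: |10| × 2 = 20 m
11–13 s: |4| × 2 = 8 m
Total distance = 92 m

92 m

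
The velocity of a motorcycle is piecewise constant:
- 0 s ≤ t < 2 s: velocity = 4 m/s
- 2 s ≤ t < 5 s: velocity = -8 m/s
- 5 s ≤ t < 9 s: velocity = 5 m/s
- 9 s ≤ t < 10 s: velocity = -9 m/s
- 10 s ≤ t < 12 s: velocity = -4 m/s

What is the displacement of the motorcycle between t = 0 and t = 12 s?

-13 m

Displacement is the signed area under the v-t curve.
0–2 s: 4 × 2 = 8 m
2–5 s: -8 × 3 = -24 m
5–9 s: 5 × 4 = 20 m
9–10 s: -9 × 1 = -9 m
10–12 s: -4 × 2 = -8 m
Net displacement = -13 m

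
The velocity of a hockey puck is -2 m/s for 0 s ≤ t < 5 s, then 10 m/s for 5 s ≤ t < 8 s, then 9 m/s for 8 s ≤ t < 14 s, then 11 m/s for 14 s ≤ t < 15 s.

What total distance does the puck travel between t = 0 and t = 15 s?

Distance (not displacement) is the total path length: add the absolute areas under v-t.
0–5 s: |-2| × 5 = 10 m
5–8 s: |10| × 3 = 30 m
8–14 s: |9| × 6 = 54 m
14–15 s: |11| × 1 = 11 m
Total distance = 105 m

105 m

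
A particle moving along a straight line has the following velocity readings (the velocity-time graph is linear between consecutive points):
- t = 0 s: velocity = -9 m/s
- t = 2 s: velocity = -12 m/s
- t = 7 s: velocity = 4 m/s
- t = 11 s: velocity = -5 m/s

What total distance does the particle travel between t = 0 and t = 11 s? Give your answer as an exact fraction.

496/9 m

Distance (not displacement) is the total path length: add the absolute areas under v-t.
0–2 s: |½(-9 + -12)(2)| = 21 m
2–7 s: v = 0 at t = 5.75 s; triangle areas 22.5 + 2.5 = 25 m
7–11 s: v = 0 at t = 79/9 s; triangle areas 32/9 + 50/9 = 82/9 m
Total distance = 496/9 m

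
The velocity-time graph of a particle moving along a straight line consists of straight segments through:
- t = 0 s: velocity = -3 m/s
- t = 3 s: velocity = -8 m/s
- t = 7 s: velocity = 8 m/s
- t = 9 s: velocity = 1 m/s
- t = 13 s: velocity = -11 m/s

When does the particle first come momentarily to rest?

v changes sign on 3–7 s (from -8 to 8); the graph is linear there, so v = 0 at t = 3 + (8)·(7 − 3)/(8 − -8) = 5 s.

t = 5 s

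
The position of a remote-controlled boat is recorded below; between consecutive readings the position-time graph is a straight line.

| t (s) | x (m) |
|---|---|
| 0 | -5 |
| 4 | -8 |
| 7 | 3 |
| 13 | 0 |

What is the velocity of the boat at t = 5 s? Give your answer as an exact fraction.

11/3 m/s

Velocity is the slope of the x-t graph on 4–7 s: (3 − -8)/(7 − 4) = 11/3 m/s.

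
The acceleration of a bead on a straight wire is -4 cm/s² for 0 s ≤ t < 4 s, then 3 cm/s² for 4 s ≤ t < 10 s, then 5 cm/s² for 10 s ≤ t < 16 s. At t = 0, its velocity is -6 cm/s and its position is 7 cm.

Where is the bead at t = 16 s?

-61 cm

On each constant-a segment, Δv = aΔt and Δx = v₀Δt + ½aΔt²; chain segment to segment.
0–4 s: v starts -6 cm/s; Δx = -6·4 + ½·-4·4² = -56 cm; v ends -22 cm/s.
4–10 s: v starts -22 cm/s; Δx = -22·6 + ½·3·6² = -78 cm; v ends -4 cm/s.
10–16 s: v starts -4 cm/s; Δx = -4·6 + ½·5·6² = 66 cm; v ends 26 cm/s.
x(16) = 7 + Σ Δx = -61 cm.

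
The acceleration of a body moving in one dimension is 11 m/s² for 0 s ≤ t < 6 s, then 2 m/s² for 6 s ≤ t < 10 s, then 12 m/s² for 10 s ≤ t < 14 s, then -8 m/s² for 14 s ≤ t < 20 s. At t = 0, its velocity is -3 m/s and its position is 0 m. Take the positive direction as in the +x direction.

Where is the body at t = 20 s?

1398 m

On each constant-a segment, Δv = aΔt and Δx = v₀Δt + ½aΔt²; chain segment to segment.
0–6 s: v starts -3 m/s; Δx = -3·6 + ½·11·6² = 180 m; v ends 63 m/s.
6–10 s: v starts 63 m/s; Δx = 63·4 + ½·2·4² = 268 m; v ends 71 m/s.
10–14 s: v starts 71 m/s; Δx = 71·4 + ½·12·4² = 380 m; v ends 119 m/s.
14–20 s: v starts 119 m/s; Δx = 119·6 + ½·-8·6² = 570 m; v ends 71 m/s.
x(20) = 0 + Σ Δx = 1398 m.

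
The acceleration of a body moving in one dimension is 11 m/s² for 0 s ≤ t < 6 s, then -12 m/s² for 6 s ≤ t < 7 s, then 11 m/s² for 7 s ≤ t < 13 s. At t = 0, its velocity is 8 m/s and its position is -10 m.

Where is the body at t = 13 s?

On each constant-a segment, Δv = aΔt and Δx = v₀Δt + ½aΔt²; chain segment to segment.
0–6 s: v starts 8 m/s; Δx = 8·6 + ½·11·6² = 246 m; v ends 74 m/s.
6–7 s: v starts 74 m/s; Δx = 74·1 + ½·-12·1² = 68 m; v ends 62 m/s.
7–13 s: v starts 62 m/s; Δx = 62·6 + ½·11·6² = 570 m; v ends 128 m/s.
x(13) = -10 + Σ Δx = 874 m.

874 m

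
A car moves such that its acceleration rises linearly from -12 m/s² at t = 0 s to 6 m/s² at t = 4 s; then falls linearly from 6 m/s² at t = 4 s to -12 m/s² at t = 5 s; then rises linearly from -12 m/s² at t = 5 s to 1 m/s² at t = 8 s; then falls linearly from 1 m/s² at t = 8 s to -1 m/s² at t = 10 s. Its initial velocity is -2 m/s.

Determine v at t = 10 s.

-33.5 m/s

Δv equals the area under the a-t graph; then v = v₀ + Δv.
0–4 s: ½(-12 + 6)(4) = -12 m/s
4–5 s: ½(6 + -12)(1) = -3 m/s
5–8 s: ½(-12 + 1)(3) = -16.5 m/s
8–10 s: ½(1 + -1)(2) = 0 m/s
Δv = -31.5 m/s, so v(10) = -2 + (-31.5) = -33.5 m/s.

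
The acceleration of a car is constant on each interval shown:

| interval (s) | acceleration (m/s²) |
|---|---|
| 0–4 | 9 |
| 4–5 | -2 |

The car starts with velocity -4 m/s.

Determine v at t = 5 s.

Δv equals the area under the a-t graph; then v = v₀ + Δv.
0–4 s: 9 × 4 = 36 m/s
4–5 s: -2 × 1 = -2 m/s
Δv = 34 m/s, so v(5) = -4 + (34) = 30 m/s.

30 m/s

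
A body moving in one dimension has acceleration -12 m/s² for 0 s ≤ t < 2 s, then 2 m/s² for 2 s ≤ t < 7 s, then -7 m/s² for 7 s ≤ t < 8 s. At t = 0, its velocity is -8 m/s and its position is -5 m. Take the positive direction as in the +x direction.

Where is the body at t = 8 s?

On each constant-a segment, Δv = aΔt and Δx = v₀Δt + ½aΔt²; chain segment to segment.
0–2 s: v starts -8 m/s; Δx = -8·2 + ½·-12·2² = -40 m; v ends -32 m/s.
2–7 s: v starts -32 m/s; Δx = -32·5 + ½·2·5² = -135 m; v ends -22 m/s.
7–8 s: v starts -22 m/s; Δx = -22·1 + ½·-7·1² = -25.5 m; v ends -29 m/s.
x(8) = -5 + Σ Δx = -205.5 m.

-205.5 m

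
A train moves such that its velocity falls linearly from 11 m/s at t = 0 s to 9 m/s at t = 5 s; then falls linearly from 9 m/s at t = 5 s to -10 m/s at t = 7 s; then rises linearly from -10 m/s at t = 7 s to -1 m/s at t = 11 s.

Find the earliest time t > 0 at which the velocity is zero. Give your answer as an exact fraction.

t = 113/19 s

v changes sign on 5–7 s (from 9 to -10); the graph is linear there, so v = 0 at t = 5 + (-9)·(7 − 5)/(-10 − 9) = 113/19 s.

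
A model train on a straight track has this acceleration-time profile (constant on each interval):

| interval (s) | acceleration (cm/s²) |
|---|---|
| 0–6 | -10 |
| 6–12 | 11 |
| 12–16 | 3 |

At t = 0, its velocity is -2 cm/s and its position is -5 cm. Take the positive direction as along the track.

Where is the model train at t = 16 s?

-331 cm

On each constant-a segment, Δv = aΔt and Δx = v₀Δt + ½aΔt²; chain segment to segment.
0–6 s: v starts -2 cm/s; Δx = -2·6 + ½·-10·6² = -192 cm; v ends -62 cm/s.
6–12 s: v starts -62 cm/s; Δx = -62·6 + ½·11·6² = -174 cm; v ends 4 cm/s.
12–16 s: v starts 4 cm/s; Δx = 4·4 + ½·3·4² = 40 cm; v ends 16 cm/s.
x(16) = -5 + Σ Δx = -331 cm.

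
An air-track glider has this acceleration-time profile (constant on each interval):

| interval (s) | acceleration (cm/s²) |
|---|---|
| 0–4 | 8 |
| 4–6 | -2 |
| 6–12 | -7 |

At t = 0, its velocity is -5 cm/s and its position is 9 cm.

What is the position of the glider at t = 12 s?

115 cm

On each constant-a segment, Δv = aΔt and Δx = v₀Δt + ½aΔt²; chain segment to segment.
0–4 s: v starts -5 cm/s; Δx = -5·4 + ½·8·4² = 44 cm; v ends 27 cm/s.
4–6 s: v starts 27 cm/s; Δx = 27·2 + ½·-2·2² = 50 cm; v ends 23 cm/s.
6–12 s: v starts 23 cm/s; Δx = 23·6 + ½·-7·6² = 12 cm; v ends -19 cm/s.
x(12) = 9 + Σ Δx = 115 cm.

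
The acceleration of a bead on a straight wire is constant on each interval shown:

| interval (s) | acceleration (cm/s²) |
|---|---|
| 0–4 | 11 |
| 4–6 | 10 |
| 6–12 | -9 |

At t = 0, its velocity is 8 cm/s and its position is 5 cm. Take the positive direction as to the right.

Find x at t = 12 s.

519 cm

On each constant-a segment, Δv = aΔt and Δx = v₀Δt + ½aΔt²; chain segment to segment.
0–4 s: v starts 8 cm/s; Δx = 8·4 + ½·11·4² = 120 cm; v ends 52 cm/s.
4–6 s: v starts 52 cm/s; Δx = 52·2 + ½·10·2² = 124 cm; v ends 72 cm/s.
6–12 s: v starts 72 cm/s; Δx = 72·6 + ½·-9·6² = 270 cm; v ends 18 cm/s.
x(12) = 5 + Σ Δx = 519 cm.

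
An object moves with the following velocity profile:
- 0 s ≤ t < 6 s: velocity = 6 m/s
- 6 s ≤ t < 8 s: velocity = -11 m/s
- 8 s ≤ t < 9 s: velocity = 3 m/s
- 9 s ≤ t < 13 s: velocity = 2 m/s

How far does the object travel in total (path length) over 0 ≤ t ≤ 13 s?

Distance (not displacement) is the total path length: add the absolute areas under v-t.
0–6 s: |6| × 6 = 36 m
6–8 s: |-11| × 2 = 22 m
8–9 s: |3| × 1 = 3 m
9–13 s: |2| × 4 = 8 m
Total distance = 69 m

69 m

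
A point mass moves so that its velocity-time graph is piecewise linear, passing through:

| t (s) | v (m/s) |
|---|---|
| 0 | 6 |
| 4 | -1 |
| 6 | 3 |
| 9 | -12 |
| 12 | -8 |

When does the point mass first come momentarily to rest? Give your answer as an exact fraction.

t = 24/7 s

v changes sign on 0–4 s (from 6 to -1); the graph is linear there, so v = 0 at t = 0 + (-6)·(4 − 0)/(-1 − 6) = 24/7 s.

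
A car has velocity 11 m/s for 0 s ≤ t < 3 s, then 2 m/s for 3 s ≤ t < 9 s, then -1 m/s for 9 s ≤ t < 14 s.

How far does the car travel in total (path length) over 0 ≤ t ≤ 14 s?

Distance (not displacement) is the total path length: add the absolute areas under v-t.
0–3 s: |11| × 3 = 33 m
3–9 s: |2| × 6 = 12 m
9–14 s: |-1| × 5 = 5 m
Total distance = 50 m

50 m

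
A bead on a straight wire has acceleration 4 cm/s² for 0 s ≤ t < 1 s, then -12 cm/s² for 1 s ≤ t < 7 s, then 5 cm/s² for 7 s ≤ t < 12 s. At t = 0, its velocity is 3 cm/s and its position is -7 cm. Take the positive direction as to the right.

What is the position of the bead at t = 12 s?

-438.5 cm

On each constant-a segment, Δv = aΔt and Δx = v₀Δt + ½aΔt²; chain segment to segment.
0–1 s: v starts 3 cm/s; Δx = 3·1 + ½·4·1² = 5 cm; v ends 7 cm/s.
1–7 s: v starts 7 cm/s; Δx = 7·6 + ½·-12·6² = -174 cm; v ends -65 cm/s.
7–12 s: v starts -65 cm/s; Δx = -65·5 + ½·5·5² = -262.5 cm; v ends -40 cm/s.
x(12) = -7 + Σ Δx = -438.5 cm.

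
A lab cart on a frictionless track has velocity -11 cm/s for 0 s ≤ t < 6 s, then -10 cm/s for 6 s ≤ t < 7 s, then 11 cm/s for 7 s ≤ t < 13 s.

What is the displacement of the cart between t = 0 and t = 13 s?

Displacement is the signed area under the v-t curve.
0–6 s: -11 × 6 = -66 cm
6–7 s: -10 × 1 = -10 cm
7–13 s: 11 × 6 = 66 cm
Net displacement = -10 cm

-10 cm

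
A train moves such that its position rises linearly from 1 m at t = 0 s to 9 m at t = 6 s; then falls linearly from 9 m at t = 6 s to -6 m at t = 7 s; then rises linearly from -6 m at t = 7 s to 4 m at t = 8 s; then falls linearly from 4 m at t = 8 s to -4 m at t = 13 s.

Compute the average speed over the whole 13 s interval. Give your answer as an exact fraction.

41/13 m/s

Average speed = (total path length)/(elapsed time); on a piecewise-linear x-t graph the path length is Σ|Δx|.
0–6 s: |Δx| = |9 − 1| = 8 m
6–7 s: |Δx| = |-6 − 9| = 15 m
7–8 s: |Δx| = |4 − -6| = 10 m
8–13 s: |Δx| = |-4 − 4| = 8 m
Total path = 41 m; average speed = 41/13 = 41/13 m/s.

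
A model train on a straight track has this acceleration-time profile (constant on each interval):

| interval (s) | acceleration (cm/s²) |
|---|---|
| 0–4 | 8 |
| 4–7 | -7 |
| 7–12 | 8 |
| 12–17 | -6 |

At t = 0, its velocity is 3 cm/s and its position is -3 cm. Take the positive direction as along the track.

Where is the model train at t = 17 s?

511.5 cm

On each constant-a segment, Δv = aΔt and Δx = v₀Δt + ½aΔt²; chain segment to segment.
0–4 s: v starts 3 cm/s; Δx = 3·4 + ½·8·4² = 76 cm; v ends 35 cm/s.
4–7 s: v starts 35 cm/s; Δx = 35·3 + ½·-7·3² = 73.5 cm; v ends 14 cm/s.
7–12 s: v starts 14 cm/s; Δx = 14·5 + ½·8·5² = 170 cm; v ends 54 cm/s.
12–17 s: v starts 54 cm/s; Δx = 54·5 + ½·-6·5² = 195 cm; v ends 24 cm/s.
x(17) = -3 + Σ Δx = 511.5 cm.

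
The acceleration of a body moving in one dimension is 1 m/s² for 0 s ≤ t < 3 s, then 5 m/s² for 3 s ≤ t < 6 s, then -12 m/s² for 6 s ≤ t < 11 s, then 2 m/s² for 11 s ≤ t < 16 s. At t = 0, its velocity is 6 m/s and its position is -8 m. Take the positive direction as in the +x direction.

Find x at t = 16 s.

On each constant-a segment, Δv = aΔt and Δx = v₀Δt + ½aΔt²; chain segment to segment.
0–3 s: v starts 6 m/s; Δx = 6·3 + ½·1·3² = 22.5 m; v ends 9 m/s.
3–6 s: v starts 9 m/s; Δx = 9·3 + ½·5·3² = 49.5 m; v ends 24 m/s.
6–11 s: v starts 24 m/s; Δx = 24·5 + ½·-12·5² = -30 m; v ends -36 m/s.
11–16 s: v starts -36 m/s; Δx = -36·5 + ½·2·5² = -155 m; v ends -26 m/s.
x(16) = -8 + Σ Δx = -121 m.

-121 m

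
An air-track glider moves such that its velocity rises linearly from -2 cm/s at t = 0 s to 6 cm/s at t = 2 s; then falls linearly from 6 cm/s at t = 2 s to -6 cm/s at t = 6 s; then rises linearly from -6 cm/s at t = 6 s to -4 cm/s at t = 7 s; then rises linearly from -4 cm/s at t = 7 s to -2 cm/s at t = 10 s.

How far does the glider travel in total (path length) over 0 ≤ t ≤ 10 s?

31 cm

Total distance travelled is ∫|v| dt — sum the magnitudes of each area piece.
0–2 s: v = 0 at t = 0.5 s; triangle areas 0.5 + 4.5 = 5 cm
2–6 s: v = 0 at t = 4 s; triangle areas 6 + 6 = 12 cm
6–7 s: |½(-6 + -4)(1)| = 5 cm
7–10 s: |½(-4 + -2)(3)| = 9 cm
Total distance = 31 cm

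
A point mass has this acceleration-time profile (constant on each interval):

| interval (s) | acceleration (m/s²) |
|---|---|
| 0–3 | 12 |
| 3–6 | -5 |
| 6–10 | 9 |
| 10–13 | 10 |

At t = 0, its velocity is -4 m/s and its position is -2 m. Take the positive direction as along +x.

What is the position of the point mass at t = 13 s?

457.5 m

On each constant-a segment, Δv = aΔt and Δx = v₀Δt + ½aΔt²; chain segment to segment.
0–3 s: v starts -4 m/s; Δx = -4·3 + ½·12·3² = 42 m; v ends 32 m/s.
3–6 s: v starts 32 m/s; Δx = 32·3 + ½·-5·3² = 73.5 m; v ends 17 m/s.
6–10 s: v starts 17 m/s; Δx = 17·4 + ½·9·4² = 140 m; v ends 53 m/s.
10–13 s: v starts 53 m/s; Δx = 53·3 + ½·10·3² = 204 m; v ends 83 m/s.
x(13) = -2 + Σ Δx = 457.5 m.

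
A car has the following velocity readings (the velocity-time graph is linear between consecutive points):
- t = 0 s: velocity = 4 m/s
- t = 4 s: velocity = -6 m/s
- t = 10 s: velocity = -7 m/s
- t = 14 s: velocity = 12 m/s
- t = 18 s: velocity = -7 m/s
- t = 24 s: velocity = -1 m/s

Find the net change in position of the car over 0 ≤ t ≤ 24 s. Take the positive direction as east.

Displacement is the signed area under the v-t curve.
0–4 s: ½(4 + -6)(4) = -4 m
4–10 s: ½(-6 + -7)(6) = -39 m
10–14 s: ½(-7 + 12)(4) = 10 m
14–18 s: ½(12 + -7)(4) = 10 m
18–24 s: ½(-7 + -1)(6) = -24 m
Net displacement = -47 m

-47 m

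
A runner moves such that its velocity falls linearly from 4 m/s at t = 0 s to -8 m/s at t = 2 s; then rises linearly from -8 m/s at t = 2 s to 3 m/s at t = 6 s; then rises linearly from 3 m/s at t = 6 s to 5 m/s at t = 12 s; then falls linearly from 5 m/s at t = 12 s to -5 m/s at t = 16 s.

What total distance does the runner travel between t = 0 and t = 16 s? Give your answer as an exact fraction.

1780/33 m

Distance (not displacement) is the total path length: add the absolute areas under v-t.
0–2 s: v = 0 at t = 2/3 s; triangle areas 4/3 + 16/3 = 20/3 m
2–6 s: v = 0 at t = 54/11 s; triangle areas 128/11 + 18/11 = 146/11 m
6–12 s: |½(3 + 5)(6)| = 24 m
12–16 s: v = 0 at t = 14 s; triangle areas 5 + 5 = 10 m
Total distance = 1780/33 m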